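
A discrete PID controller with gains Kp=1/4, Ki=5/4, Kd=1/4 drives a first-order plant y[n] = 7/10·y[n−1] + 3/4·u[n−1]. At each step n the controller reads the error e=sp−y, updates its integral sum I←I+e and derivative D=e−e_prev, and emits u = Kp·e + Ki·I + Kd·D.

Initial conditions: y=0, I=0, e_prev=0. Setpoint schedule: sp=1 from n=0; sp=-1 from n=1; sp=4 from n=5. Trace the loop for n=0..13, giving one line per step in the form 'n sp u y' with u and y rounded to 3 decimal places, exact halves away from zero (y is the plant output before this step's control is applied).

(exact arithmetic carried between steps; '≈' marks a value shown rounded to 6 d.p. or computed from one; I and e_prev carry over from the previous line; the table rounds u and y to 3 d.p., halves away from zero)
n=0: y=0, sp=1, e=sp−y=1; I=1, D=e−e_prev=1; u=1/4·1+5/4·1+1/4·1=1.75; next y=7/10·0+3/4·1.75=1.3125
n=1: y=1.3125, sp=-1, e=sp−y=-2.3125; I=-1.3125, D=e−e_prev=-3.3125; u=1/4·(-2.3125)+5/4·(-1.3125)+1/4·(-3.3125)=-3.046875; next y=7/10·1.3125+3/4·(-3.046875)≈-1.366406
n=2: y≈-1.366406, sp=-1, e=sp−y≈0.366406; I≈-0.946094, D=e−e_prev≈2.678906; u=1/4·0.366406+5/4·(-0.946094)+1/4·2.678906≈-0.421289; next y=7/10·(-1.366406)+3/4·(-0.421289)≈-1.272451
n=3: y≈-1.272451, sp=-1, e=sp−y≈0.272451; I≈-0.673643, D=e−e_prev≈-0.093955; u=1/4·0.272451+5/4·(-0.673643)+1/4·(-0.093955)≈-0.797429; next y=7/10·(-1.272451)+3/4·(-0.797429)≈-1.488788
n=4: y≈-1.488788, sp=-1, e=sp−y≈0.488788; I≈-0.184855, D=e−e_prev≈0.216337; u=1/4·0.488788+5/4·(-0.184855)+1/4·0.216337≈-0.054788; next y=7/10·(-1.488788)+3/4·(-0.054788)≈-1.083242
n=5: y≈-1.083242, sp=4, e=sp−y≈5.083242; I≈4.898387, D=e−e_prev≈4.594454; u=1/4·5.083242+5/4·4.898387+1/4·4.594454≈8.542408; next y=7/10·(-1.083242)+3/4·8.542408≈5.648537
n=6: y≈5.648537, sp=4, e=sp−y≈-1.648537; I≈3.249851, D=e−e_prev≈-6.731779; u=1/4·(-1.648537)+5/4·3.249851+1/4·(-6.731779)≈1.967234; next y=7/10·5.648537+3/4·1.967234≈5.429401
n=7: y≈5.429401, sp=4, e=sp−y≈-1.429401; I≈1.820449, D=e−e_prev≈0.219135; u=1/4·(-1.429401)+5/4·1.820449+1/4·0.219135≈1.972995; next y=7/10·5.429401+3/4·1.972995≈5.280327
n=8: y≈5.280327, sp=4, e=sp−y≈-1.280327; I≈0.540122, D=e−e_prev≈0.149074; u=1/4·(-1.280327)+5/4·0.540122+1/4·0.149074≈0.392339; next y=7/10·5.280327+3/4·0.392339≈3.990483
n=9: y≈3.990483, sp=4, e=sp−y≈0.009517; I≈0.549639, D=e−e_prev≈1.289844; u=1/4·0.009517+5/4·0.549639+1/4·1.289844≈1.011888; next y=7/10·3.990483+3/4·1.011888≈3.552255
n=10: y≈3.552255, sp=4, e=sp−y≈0.447745; I≈0.997384, D=e−e_prev≈0.438229; u=1/4·0.447745+5/4·0.997384+1/4·0.438229≈1.468223; next y=7/10·3.552255+3/4·1.468223≈3.587746
n=11: y≈3.587746, sp=4, e=sp−y≈0.412254; I≈1.409638, D=e−e_prev≈-0.035491; u=1/4·0.412254+5/4·1.409638+1/4·(-0.035491)≈1.856238; next y=7/10·3.587746+3/4·1.856238≈3.903601
n=12: y≈3.903601, sp=4, e=sp−y≈0.096399; I≈1.506037, D=e−e_prev≈-0.315855; u=1/4·0.096399+5/4·1.506037+1/4·(-0.315855)≈1.827683; next y=7/10·3.903601+3/4·1.827683≈4.103283
n=13: y≈4.103283, sp=4, e=sp−y≈-0.103283; I≈1.402755, D=e−e_prev≈-0.199682; u=1/4·(-0.103283)+5/4·1.402755+1/4·(-0.199682)≈1.677702; next y=7/10·4.103283+3/4·1.677702≈4.130575

0 1 1.750 0.000
1 -1 -3.047 1.313
2 -1 -0.421 -1.366
3 -1 -0.797 -1.272
4 -1 -0.055 -1.489
5 4 8.542 -1.083
6 4 1.967 5.649
7 4 1.973 5.429
8 4 0.392 5.280
9 4 1.012 3.990
10 4 1.468 3.552
11 4 1.856 3.588
12 4 1.828 3.904
13 4 1.678 4.103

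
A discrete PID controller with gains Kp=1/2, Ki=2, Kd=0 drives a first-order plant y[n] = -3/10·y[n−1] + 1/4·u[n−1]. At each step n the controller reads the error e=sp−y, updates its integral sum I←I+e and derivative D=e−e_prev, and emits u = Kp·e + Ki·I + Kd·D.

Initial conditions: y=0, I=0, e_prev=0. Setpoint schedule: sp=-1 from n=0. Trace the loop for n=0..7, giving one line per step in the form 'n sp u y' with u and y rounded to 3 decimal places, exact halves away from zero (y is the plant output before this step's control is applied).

0 -1 -2.500 0.000
1 -1 -2.938 -0.625
2 -1 -3.883 -0.547
3 -1 -4.140 -0.807
4 -1 -4.561 -0.793
5 -1 -4.701 -0.902
6 -1 -4.891 -0.905
7 -1 -4.965 -0.951

(exact arithmetic carried between steps; '≈' marks a value shown rounded to 6 d.p. or computed from one; I and e_prev carry over from the previous line; the table rounds u and y to 3 d.p., halves away from zero)
n=0: y=0, sp=-1, e=sp−y=-1; I=-1, D=e−e_prev=-1; u=1/2·(-1)+2·(-1)+0·(-1)=-2.5; next y=-3/10·0+1/4·(-2.5)=-0.625
n=1: y=-0.625, sp=-1, e=sp−y=-0.375; I=-1.375, D=e−e_prev=0.625; u=1/2·(-0.375)+2·(-1.375)+0·0.625=-2.9375; next y=-3/10·(-0.625)+1/4·(-2.9375)=-0.546875
n=2: y=-0.546875, sp=-1, e=sp−y=-0.453125; I=-1.828125, D=e−e_prev=-0.078125; u=1/2·(-0.453125)+2·(-1.828125)+0·(-0.078125)≈-3.882813; next y=-3/10·(-0.546875)+1/4·(-3.882813)≈-0.806641
n=3: y≈-0.806641, sp=-1, e=sp−y≈-0.193359; I≈-2.021484, D=e−e_prev≈0.259766; u=1/2·(-0.193359)+2·(-2.021484)+0·0.259766≈-4.139648; next y=-3/10·(-0.806641)+1/4·(-4.139648)≈-0.792920
n=4: y≈-0.792920, sp=-1, e=sp−y≈-0.207080; I≈-2.228564, D=e−e_prev≈-0.013721; u=1/2·(-0.207080)+2·(-2.228564)+0·(-0.013721)≈-4.560669; next y=-3/10·(-0.792920)+1/4·(-4.560669)≈-0.902291
n=5: y≈-0.902291, sp=-1, e=sp−y≈-0.097709; I≈-2.326273, D=e−e_prev≈0.109371; u=1/2·(-0.097709)+2·(-2.326273)+0·0.109371≈-4.701401; next y=-3/10·(-0.902291)+1/4·(-4.701401)≈-0.904663
n=6: y≈-0.904663, sp=-1, e=sp−y≈-0.095337; I≈-2.421610, D=e−e_prev≈0.002372; u=1/2·(-0.095337)+2·(-2.421610)+0·0.002372≈-4.890889; next y=-3/10·(-0.904663)+1/4·(-4.890889)≈-0.951323
n=7: y≈-0.951323, sp=-1, e=sp−y≈-0.048677; I≈-2.470287, D=e−e_prev≈0.046661; u=1/2·(-0.048677)+2·(-2.470287)+0·0.046661≈-4.964912; next y=-3/10·(-0.951323)+1/4·(-4.964912)≈-0.955831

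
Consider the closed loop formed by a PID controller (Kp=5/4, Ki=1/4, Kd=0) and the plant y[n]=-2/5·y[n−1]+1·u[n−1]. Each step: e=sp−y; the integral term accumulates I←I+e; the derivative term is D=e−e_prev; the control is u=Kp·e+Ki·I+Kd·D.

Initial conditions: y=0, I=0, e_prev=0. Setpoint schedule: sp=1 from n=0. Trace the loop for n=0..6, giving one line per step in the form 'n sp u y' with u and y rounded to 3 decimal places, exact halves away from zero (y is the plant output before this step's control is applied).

0 1 1.500 0.000
1 1 -0.500 1.500
2 1 3.275 -1.100
3 1 -3.423 3.715
4 1 8.834 -4.909
5 1 -13.248 10.797
6 1 26.849 -17.567

(exact arithmetic carried between steps; '≈' marks a value shown rounded to 6 d.p. or computed from one; I and e_prev carry over from the previous line; the table rounds u and y to 3 d.p., halves away from zero)
n=0: y=0, sp=1, e=sp−y=1; I=1, D=e−e_prev=1; u=5/4·1+1/4·1+0·1=1.5; next y=-2/5·0+1·1.5=1.5
n=1: y=1.5, sp=1, e=sp−y=-0.5; I=0.5, D=e−e_prev=-1.5; u=5/4·(-0.5)+1/4·0.5+0·(-1.5)=-0.5; next y=-2/5·1.5+1·(-0.5)=-1.1
n=2: y=-1.1, sp=1, e=sp−y=2.1; I=2.6, D=e−e_prev=2.6; u=5/4·2.1+1/4·2.6+0·2.6=3.275; next y=-2/5·(-1.1)+1·3.275=3.715
n=3: y=3.715, sp=1, e=sp−y=-2.715; I=-0.115, D=e−e_prev=-4.815; u=5/4·(-2.715)+1/4·(-0.115)+0·(-4.815)=-3.4225; next y=-2/5·3.715+1·(-3.4225)=-4.9085
n=4: y=-4.9085, sp=1, e=sp−y=5.9085; I=5.7935, D=e−e_prev=8.6235; u=5/4·5.9085+1/4·5.7935+0·8.6235=8.834; next y=-2/5·(-4.9085)+1·8.834=10.7974
n=5: y=10.7974, sp=1, e=sp−y=-9.7974; I=-4.0039, D=e−e_prev=-15.7059; u=5/4·(-9.7974)+1/4·(-4.0039)+0·(-15.7059)=-13.247725; next y=-2/5·10.7974+1·(-13.247725)=-17.566685
n=6: y=-17.566685, sp=1, e=sp−y=18.566685; I=14.562785, D=e−e_prev=28.364085; u=5/4·18.566685+1/4·14.562785+0·28.364085≈26.849053; next y=-2/5·(-17.566685)+1·26.849053≈33.875727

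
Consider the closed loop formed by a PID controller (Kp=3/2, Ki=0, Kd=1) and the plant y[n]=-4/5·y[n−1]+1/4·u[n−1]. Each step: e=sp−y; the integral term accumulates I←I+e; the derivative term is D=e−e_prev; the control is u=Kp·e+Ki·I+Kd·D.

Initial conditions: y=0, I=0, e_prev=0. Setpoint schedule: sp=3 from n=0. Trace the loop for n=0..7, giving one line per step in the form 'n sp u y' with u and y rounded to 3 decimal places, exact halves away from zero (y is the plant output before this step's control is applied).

(exact arithmetic carried between steps; '≈' marks a value shown rounded to 6 d.p. or computed from one; I and e_prev carry over from the previous line; the table rounds u and y to 3 d.p., halves away from zero)
n=0: y=0, sp=3, e=sp−y=3; I=3, D=e−e_prev=3; u=3/2·3+0·3+1·3=7.5; next y=-4/5·0+1/4·7.5=1.875
n=1: y=1.875, sp=3, e=sp−y=1.125; I=4.125, D=e−e_prev=-1.875; u=3/2·1.125+0·4.125+1·(-1.875)=-0.1875; next y=-4/5·1.875+1/4·(-0.1875)=-1.546875
n=2: y=-1.546875, sp=3, e=sp−y=4.546875; I=8.671875, D=e−e_prev=3.421875; u=3/2·4.546875+0·8.671875+1·3.421875≈10.242188; next y=-4/5·(-1.546875)+1/4·10.242188≈3.798047
n=3: y≈3.798047, sp=3, e=sp−y≈-0.798047; I≈7.873828, D=e−e_prev≈-5.344922; u=3/2·(-0.798047)+0·7.873828+1·(-5.344922)≈-6.541992; next y=-4/5·3.798047+1/4·(-6.541992)≈-4.673936
n=4: y≈-4.673936, sp=3, e=sp−y≈7.673936; I≈15.547764, D=e−e_prev≈8.471982; u=3/2·7.673936+0·15.547764+1·8.471982≈19.982886; next y=-4/5·(-4.673936)+1/4·19.982886≈8.734870
n=5: y≈8.734870, sp=3, e=sp−y≈-5.734870; I≈9.812894, D=e−e_prev≈-13.408805; u=3/2·(-5.734870)+0·9.812894+1·(-13.408805)≈-22.011110; next y=-4/5·8.734870+1/4·(-22.011110)≈-12.490673
n=6: y≈-12.490673, sp=3, e=sp−y≈15.490673; I≈25.303567, D=e−e_prev≈21.225543; u=3/2·15.490673+0·25.303567+1·21.225543≈44.461554; next y=-4/5·(-12.490673)+1/4·44.461554≈21.107927
n=7: y≈21.107927, sp=3, e=sp−y≈-18.107927; I≈7.195640, D=e−e_prev≈-33.598601; u=3/2·(-18.107927)+0·7.195640+1·(-33.598601)≈-60.760491; next y=-4/5·21.107927+1/4·(-60.760491)≈-32.076465

0 3 7.500 0.000
1 3 -0.188 1.875
2 3 10.242 -1.547
3 3 -6.542 3.798
4 3 19.983 -4.674
5 3 -22.011 8.735
6 3 44.462 -12.491
7 3 -60.760 21.108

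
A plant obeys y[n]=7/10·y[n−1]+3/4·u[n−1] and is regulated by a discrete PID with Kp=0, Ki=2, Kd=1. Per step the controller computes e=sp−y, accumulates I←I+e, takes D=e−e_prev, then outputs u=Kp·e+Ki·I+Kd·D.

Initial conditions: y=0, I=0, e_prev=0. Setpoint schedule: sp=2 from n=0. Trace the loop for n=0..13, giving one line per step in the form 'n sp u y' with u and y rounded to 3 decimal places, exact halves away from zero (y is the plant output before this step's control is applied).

0 2 6.000 0.000
1 2 -5.500 4.500
2 2 10.425 -0.975
3 2 -13.434 7.136
4 2 21.054 -5.080
5 2 -28.945 12.234
6 2 44.038 -13.145
7 2 -61.967 23.827
8 2 92.221 -29.797
9 2 -132.124 48.308
10 2 194.121 -65.277
11 2 -280.432 99.897
12 2 409.827 -140.396
13 2 -594.141 209.093

(exact arithmetic carried between steps; '≈' marks a value shown rounded to 6 d.p. or computed from one; I and e_prev carry over from the previous line; the table rounds u and y to 3 d.p., halves away from zero)
n=0: y=0, sp=2, e=sp−y=2; I=2, D=e−e_prev=2; u=0·2+2·2+1·2=6; next y=7/10·0+3/4·6=4.5
n=1: y=4.5, sp=2, e=sp−y=-2.5; I=-0.5, D=e−e_prev=-4.5; u=0·(-2.5)+2·(-0.5)+1·(-4.5)=-5.5; next y=7/10·4.5+3/4·(-5.5)=-0.975
n=2: y=-0.975, sp=2, e=sp−y=2.975; I=2.475, D=e−e_prev=5.475; u=0·2.975+2·2.475+1·5.475=10.425; next y=7/10·(-0.975)+3/4·10.425=7.13625
n=3: y=7.13625, sp=2, e=sp−y=-5.13625; I=-2.66125, D=e−e_prev=-8.11125; u=0·(-5.13625)+2·(-2.66125)+1·(-8.11125)=-13.43375; next y=7/10·7.13625+3/4·(-13.43375)≈-5.079938
n=4: y≈-5.079938, sp=2, e=sp−y≈7.079938; I≈4.418688, D=e−e_prev≈12.216188; u=0·7.079938+2·4.418688+1·12.216188≈21.053563; next y=7/10·(-5.079938)+3/4·21.053563≈12.234216
n=5: y≈12.234216, sp=2, e=sp−y≈-10.234216; I≈-5.815528, D=e−e_prev≈-17.314153; u=0·(-10.234216)+2·(-5.815528)+1·(-17.314153)≈-28.945209; next y=7/10·12.234216+3/4·(-28.945209)≈-13.144956
n=6: y≈-13.144956, sp=2, e=sp−y≈15.144956; I≈9.329428, D=e−e_prev≈25.379172; u=0·15.144956+2·9.329428+1·25.379172≈44.038028; next y=7/10·(-13.144956)+3/4·44.038028≈23.827051
n=7: y≈23.827051, sp=2, e=sp−y≈-21.827051; I≈-12.497624, D=e−e_prev≈-36.972008; u=0·(-21.827051)+2·(-12.497624)+1·(-36.972008)≈-61.967255; next y=7/10·23.827051+3/4·(-61.967255)≈-29.796505
n=8: y≈-29.796505, sp=2, e=sp−y≈31.796505; I≈19.298881, D=e−e_prev≈53.623556; u=0·31.796505+2·19.298881+1·53.623556≈92.221319; next y=7/10·(-29.796505)+3/4·92.221319≈48.308436
n=9: y≈48.308436, sp=2, e=sp−y≈-46.308436; I≈-27.009555, D=e−e_prev≈-78.104941; u=0·(-46.308436)+2·(-27.009555)+1·(-78.104941)≈-132.124050; next y=7/10·48.308436+3/4·(-132.124050)≈-65.277132
n=10: y≈-65.277132, sp=2, e=sp−y≈67.277132; I≈40.267578, D=e−e_prev≈113.585568; u=0·67.277132+2·40.267578+1·113.585568≈194.120724; next y=7/10·(-65.277132)+3/4·194.120724≈99.896550
n=11: y≈99.896550, sp=2, e=sp−y≈-97.896550; I≈-57.628972, D=e−e_prev≈-165.173683; u=0·(-97.896550)+2·(-57.628972)+1·(-165.173683)≈-280.431627; next y=7/10·99.896550+3/4·(-280.431627)≈-140.396135
n=12: y≈-140.396135, sp=2, e=sp−y≈142.396135; I≈84.767163, D=e−e_prev≈240.292686; u=0·142.396135+2·84.767163+1·240.292686≈409.827012; next y=7/10·(-140.396135)+3/4·409.827012≈209.092964
n=13: y≈209.092964, sp=2, e=sp−y≈-207.092964; I≈-122.325801, D=e−e_prev≈-349.489099; u=0·(-207.092964)+2·(-122.325801)+1·(-349.489099)≈-594.140701; next y=7/10·209.092964+3/4·(-594.140701)≈-299.240451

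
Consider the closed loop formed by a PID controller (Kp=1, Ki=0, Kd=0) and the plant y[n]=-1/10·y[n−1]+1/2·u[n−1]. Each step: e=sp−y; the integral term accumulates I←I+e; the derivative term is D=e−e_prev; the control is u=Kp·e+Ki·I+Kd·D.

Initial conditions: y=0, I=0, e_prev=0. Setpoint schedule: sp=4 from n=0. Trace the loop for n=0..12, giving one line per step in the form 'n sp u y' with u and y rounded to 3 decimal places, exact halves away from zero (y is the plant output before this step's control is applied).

(exact arithmetic carried between steps; '≈' marks a value shown rounded to 6 d.p. or computed from one; I and e_prev carry over from the previous line; the table rounds u and y to 3 d.p., halves away from zero)
n=0: y=0, sp=4, e=sp−y=4; I=4, D=e−e_prev=4; u=1·4+0·4+0·4=4; next y=-1/10·0+1/2·4=2
n=1: y=2, sp=4, e=sp−y=2; I=6, D=e−e_prev=-2; u=1·2+0·6+0·(-2)=2; next y=-1/10·2+1/2·2=0.8
n=2: y=0.8, sp=4, e=sp−y=3.2; I=9.2, D=e−e_prev=1.2; u=1·3.2+0·9.2+0·1.2=3.2; next y=-1/10·0.8+1/2·3.2=1.52
n=3: y=1.52, sp=4, e=sp−y=2.48; I=11.68, D=e−e_prev=-0.72; u=1·2.48+0·11.68+0·(-0.72)=2.48; next y=-1/10·1.52+1/2·2.48=1.088
n=4: y=1.088, sp=4, e=sp−y=2.912; I=14.592, D=e−e_prev=0.432; u=1·2.912+0·14.592+0·0.432=2.912; next y=-1/10·1.088+1/2·2.912=1.3472
n=5: y=1.3472, sp=4, e=sp−y=2.6528; I=17.2448, D=e−e_prev=-0.2592; u=1·2.6528+0·17.2448+0·(-0.2592)=2.6528; next y=-1/10·1.3472+1/2·2.6528=1.19168
n=6: y=1.19168, sp=4, e=sp−y=2.80832; I=20.05312, D=e−e_prev=0.15552; u=1·2.80832+0·20.05312+0·0.15552=2.80832; next y=-1/10·1.19168+1/2·2.80832=1.284992
n=7: y=1.284992, sp=4, e=sp−y=2.715008; I=22.768128, D=e−e_prev=-0.093312; u=1·2.715008+0·22.768128+0·(-0.093312)=2.715008; next y=-1/10·1.284992+1/2·2.715008≈1.229005
n=8: y≈1.229005, sp=4, e=sp−y≈2.770995; I≈25.539123, D=e−e_prev≈0.055987; u=1·2.770995+0·25.539123+0·0.055987≈2.770995; next y=-1/10·1.229005+1/2·2.770995≈1.262597
n=9: y≈1.262597, sp=4, e=sp−y≈2.737403; I≈28.276526, D=e−e_prev≈-0.033592; u=1·2.737403+0·28.276526+0·(-0.033592)≈2.737403; next y=-1/10·1.262597+1/2·2.737403≈1.242442
n=10: y≈1.242442, sp=4, e=sp−y≈2.757558; I≈31.034084, D=e−e_prev≈0.020155; u=1·2.757558+0·31.034084+0·0.020155≈2.757558; next y=-1/10·1.242442+1/2·2.757558≈1.254535
n=11: y≈1.254535, sp=4, e=sp−y≈2.745465; I≈33.779549, D=e−e_prev≈-0.012093; u=1·2.745465+0·33.779549+0·(-0.012093)≈2.745465; next y=-1/10·1.254535+1/2·2.745465≈1.247279
n=12: y≈1.247279, sp=4, e=sp−y≈2.752721; I≈36.532270, D=e−e_prev≈0.007256; u=1·2.752721+0·36.532270+0·0.007256≈2.752721; next y=-1/10·1.247279+1/2·2.752721≈1.251633

0 4 4.000 0.000
1 4 2.000 2.000
2 4 3.200 0.800
3 4 2.480 1.520
4 4 2.912 1.088
5 4 2.653 1.347
6 4 2.808 1.192
7 4 2.715 1.285
8 4 2.771 1.229
9 4 2.737 1.263
10 4 2.758 1.242
11 4 2.745 1.255
12 4 2.753 1.247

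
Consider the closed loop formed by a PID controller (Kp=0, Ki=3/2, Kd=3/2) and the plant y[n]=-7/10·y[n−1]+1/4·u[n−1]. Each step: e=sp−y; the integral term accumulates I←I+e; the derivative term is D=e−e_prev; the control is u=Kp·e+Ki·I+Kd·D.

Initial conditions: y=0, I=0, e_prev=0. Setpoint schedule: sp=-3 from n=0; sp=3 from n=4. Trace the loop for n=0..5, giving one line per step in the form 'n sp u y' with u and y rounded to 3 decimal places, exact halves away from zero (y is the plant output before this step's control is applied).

(exact arithmetic carried between steps; '≈' marks a value shown rounded to 6 d.p. or computed from one; I and e_prev carry over from the previous line; the table rounds u and y to 3 d.p., halves away from zero)
n=0: y=0, sp=-3, e=sp−y=-3; I=-3, D=e−e_prev=-3; u=0·(-3)+3/2·(-3)+3/2·(-3)=-9; next y=-7/10·0+1/4·(-9)=-2.25
n=1: y=-2.25, sp=-3, e=sp−y=-0.75; I=-3.75, D=e−e_prev=2.25; u=0·(-0.75)+3/2·(-3.75)+3/2·2.25=-2.25; next y=-7/10·(-2.25)+1/4·(-2.25)=1.0125
n=2: y=1.0125, sp=-3, e=sp−y=-4.0125; I=-7.7625, D=e−e_prev=-3.2625; u=0·(-4.0125)+3/2·(-7.7625)+3/2·(-3.2625)=-16.5375; next y=-7/10·1.0125+1/4·(-16.5375)=-4.843125
n=3: y=-4.843125, sp=-3, e=sp−y=1.843125; I=-5.919375, D=e−e_prev=5.855625; u=0·1.843125+3/2·(-5.919375)+3/2·5.855625=-0.095625; next y=-7/10·(-4.843125)+1/4·(-0.095625)≈3.366281
n=4: y≈3.366281, sp=3, e=sp−y≈-0.366281; I≈-6.285656, D=e−e_prev≈-2.209406; u=0·(-0.366281)+3/2·(-6.285656)+3/2·(-2.209406)≈-12.742594; next y=-7/10·3.366281+1/4·(-12.742594)≈-5.542045
n=5: y≈-5.542045, sp=3, e=sp−y≈8.542045; I≈2.256389, D=e−e_prev≈8.908327; u=0·8.542045+3/2·2.256389+3/2·8.908327≈16.747073; next y=-7/10·(-5.542045)+1/4·16.747073≈8.066200

0 -3 -9.000 0.000
1 -3 -2.250 -2.250
2 -3 -16.538 1.013
3 -3 -0.096 -4.843
4 3 -12.743 3.366
5 3 16.747 -5.542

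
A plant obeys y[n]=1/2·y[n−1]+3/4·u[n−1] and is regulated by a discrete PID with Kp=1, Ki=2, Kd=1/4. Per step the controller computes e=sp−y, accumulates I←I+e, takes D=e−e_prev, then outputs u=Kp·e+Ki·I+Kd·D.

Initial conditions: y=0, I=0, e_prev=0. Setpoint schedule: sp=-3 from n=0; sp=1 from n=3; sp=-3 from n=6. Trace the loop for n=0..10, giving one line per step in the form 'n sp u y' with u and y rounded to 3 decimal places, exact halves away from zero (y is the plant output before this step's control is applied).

0 -3 -9.750 0.000
1 -3 8.766 -7.313
2 -3 -17.687 2.918
3 1 33.888 -11.806
4 1 -46.967 19.513
5 1 70.028 -25.469
6 -3 -113.360 39.786
7 -3 159.349 -65.127
8 -3 -236.870 86.948
9 -3 339.913 -134.178
10 -3 -499.590 187.846

(exact arithmetic carried between steps; '≈' marks a value shown rounded to 6 d.p. or computed from one; I and e_prev carry over from the previous line; the table rounds u and y to 3 d.p., halves away from zero)
n=0: y=0, sp=-3, e=sp−y=-3; I=-3, D=e−e_prev=-3; u=1·(-3)+2·(-3)+1/4·(-3)=-9.75; next y=1/2·0+3/4·(-9.75)=-7.3125
n=1: y=-7.3125, sp=-3, e=sp−y=4.3125; I=1.3125, D=e−e_prev=7.3125; u=1·4.3125+2·1.3125+1/4·7.3125=8.765625; next y=1/2·(-7.3125)+3/4·8.765625≈2.917969
n=2: y≈2.917969, sp=-3, e=sp−y≈-5.917969; I≈-4.605469, D=e−e_prev≈-10.230469; u=1·(-5.917969)+2·(-4.605469)+1/4·(-10.230469)≈-17.686523; next y=1/2·2.917969+3/4·(-17.686523)≈-11.805908
n=3: y≈-11.805908, sp=1, e=sp−y≈12.805908; I≈8.200439, D=e−e_prev≈18.723877; u=1·12.805908+2·8.200439+1/4·18.723877≈33.887756; next y=1/2·(-11.805908)+3/4·33.887756≈19.512863
n=4: y≈19.512863, sp=1, e=sp−y≈-18.512863; I≈-10.312424, D=e−e_prev≈-31.318771; u=1·(-18.512863)+2·(-10.312424)+1/4·(-31.318771)≈-46.967403; next y=1/2·19.512863+3/4·(-46.967403)≈-25.469121
n=5: y≈-25.469121, sp=1, e=sp−y≈26.469121; I≈16.156697, D=e−e_prev≈44.981984; u=1·26.469121+2·16.156697+1/4·44.981984≈70.028012; next y=1/2·(-25.469121)+3/4·70.028012≈39.786448
n=6: y≈39.786448, sp=-3, e=sp−y≈-42.786448; I≈-26.629751, D=e−e_prev≈-69.255569; u=1·(-42.786448)+2·(-26.629751)+1/4·(-69.255569)≈-113.359842; next y=1/2·39.786448+3/4·(-113.359842)≈-65.126658
n=7: y≈-65.126658, sp=-3, e=sp−y≈62.126658; I≈35.496907, D=e−e_prev≈104.913106; u=1·62.126658+2·35.496907+1/4·104.913106≈159.348748; next y=1/2·(-65.126658)+3/4·159.348748≈86.948232
n=8: y≈86.948232, sp=-3, e=sp−y≈-89.948232; I≈-54.451325, D=e−e_prev≈-152.074889; u=1·(-89.948232)+2·(-54.451325)+1/4·(-152.074889)≈-236.869604; next y=1/2·86.948232+3/4·(-236.869604)≈-134.178087
n=9: y≈-134.178087, sp=-3, e=sp−y≈131.178087; I≈76.726762, D=e−e_prev≈221.126319; u=1·131.178087+2·76.726762+1/4·221.126319≈339.913192; next y=1/2·(-134.178087)+3/4·339.913192≈187.845850
n=10: y≈187.845850, sp=-3, e=sp−y≈-190.845850; I≈-114.119088, D=e−e_prev≈-322.023937; u=1·(-190.845850)+2·(-114.119088)+1/4·(-322.023937)≈-499.590010; next y=1/2·187.845850+3/4·(-499.590010)≈-280.769583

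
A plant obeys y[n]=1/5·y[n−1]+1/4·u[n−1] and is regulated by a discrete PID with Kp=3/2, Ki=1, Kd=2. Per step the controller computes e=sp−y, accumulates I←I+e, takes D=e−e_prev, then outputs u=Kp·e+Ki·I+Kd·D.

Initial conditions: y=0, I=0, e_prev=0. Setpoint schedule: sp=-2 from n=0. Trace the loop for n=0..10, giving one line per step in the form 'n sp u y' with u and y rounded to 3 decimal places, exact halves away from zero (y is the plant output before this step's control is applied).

0 -2 -9.000 0.000
1 -2 3.125 -2.250
2 -2 -12.741 0.331
3 -2 5.616 -3.119
4 -2 -17.712 0.780
5 -2 10.041 -4.272
6 -2 -24.466 1.656
7 -2 17.219 -5.785
8 -2 -34.077 3.148
9 -2 28.310 -7.890
10 -2 -48.127 5.500

(exact arithmetic carried between steps; '≈' marks a value shown rounded to 6 d.p. or computed from one; I and e_prev carry over from the previous line; the table rounds u and y to 3 d.p., halves away from zero)
n=0: y=0, sp=-2, e=sp−y=-2; I=-2, D=e−e_prev=-2; u=3/2·(-2)+1·(-2)+2·(-2)=-9; next y=1/5·0+1/4·(-9)=-2.25
n=1: y=-2.25, sp=-2, e=sp−y=0.25; I=-1.75, D=e−e_prev=2.25; u=3/2·0.25+1·(-1.75)+2·2.25=3.125; next y=1/5·(-2.25)+1/4·3.125=0.33125
n=2: y=0.33125, sp=-2, e=sp−y=-2.33125; I=-4.08125, D=e−e_prev=-2.58125; u=3/2·(-2.33125)+1·(-4.08125)+2·(-2.58125)=-12.740625; next y=1/5·0.33125+1/4·(-12.740625)≈-3.118906
n=3: y≈-3.118906, sp=-2, e=sp−y≈1.118906; I≈-2.962344, D=e−e_prev≈3.450156; u=3/2·1.118906+1·(-2.962344)+2·3.450156≈5.616328; next y=1/5·(-3.118906)+1/4·5.616328≈0.780301
n=4: y≈0.780301, sp=-2, e=sp−y≈-2.780301; I≈-5.742645, D=e−e_prev≈-3.899207; u=3/2·(-2.780301)+1·(-5.742645)+2·(-3.899207)≈-17.711510; next y=1/5·0.780301+1/4·(-17.711510)≈-4.271817
n=5: y≈-4.271817, sp=-2, e=sp−y≈2.271817; I≈-3.470827, D=e−e_prev≈5.052118; u=3/2·2.271817+1·(-3.470827)+2·5.052118≈10.041135; next y=1/5·(-4.271817)+1/4·10.041135≈1.655920
n=6: y≈1.655920, sp=-2, e=sp−y≈-3.655920; I≈-7.126747, D=e−e_prev≈-5.927738; u=3/2·(-3.655920)+1·(-7.126747)+2·(-5.927738)≈-24.466103; next y=1/5·1.655920+1/4·(-24.466103)≈-5.785342
n=7: y≈-5.785342, sp=-2, e=sp−y≈3.785342; I≈-3.341406, D=e−e_prev≈7.441262; u=3/2·3.785342+1·(-3.341406)+2·7.441262≈17.219131; next y=1/5·(-5.785342)+1/4·17.219131≈3.147714
n=8: y≈3.147714, sp=-2, e=sp−y≈-5.147714; I≈-8.489120, D=e−e_prev≈-8.933056; u=3/2·(-5.147714)+1·(-8.489120)+2·(-8.933056)≈-34.076804; next y=1/5·3.147714+1/4·(-34.076804)≈-7.889658
n=9: y≈-7.889658, sp=-2, e=sp−y≈5.889658; I≈-2.599462, D=e−e_prev≈11.037372; u=3/2·5.889658+1·(-2.599462)+2·11.037372≈28.309770; next y=1/5·(-7.889658)+1/4·28.309770≈5.499511
n=10: y≈5.499511, sp=-2, e=sp−y≈-7.499511; I≈-10.098973, D=e−e_prev≈-13.389169; u=3/2·(-7.499511)+1·(-10.098973)+2·(-13.389169)≈-48.126577; next y=1/5·5.499511+1/4·(-48.126577)≈-10.931742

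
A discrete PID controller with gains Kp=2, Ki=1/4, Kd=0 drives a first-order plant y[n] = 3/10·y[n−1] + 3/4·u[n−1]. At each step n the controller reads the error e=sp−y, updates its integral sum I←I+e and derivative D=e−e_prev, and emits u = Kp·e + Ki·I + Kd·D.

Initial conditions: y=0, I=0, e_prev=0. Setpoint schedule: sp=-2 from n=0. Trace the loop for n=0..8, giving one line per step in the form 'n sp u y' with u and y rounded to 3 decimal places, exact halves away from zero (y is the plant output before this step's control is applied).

0 -2 -4.500 0.000
1 -2 2.594 -3.375
2 -2 -6.755 0.933
3 -2 5.380 -4.786
4 -2 -10.541 2.599
5 -2 10.191 -7.126
6 -2 -16.948 5.505
7 -2 18.446 -11.059
8 -2 -27.835 10.517

(exact arithmetic carried between steps; '≈' marks a value shown rounded to 6 d.p. or computed from one; I and e_prev carry over from the previous line; the table rounds u and y to 3 d.p., halves away from zero)
n=0: y=0, sp=-2, e=sp−y=-2; I=-2, D=e−e_prev=-2; u=2·(-2)+1/4·(-2)+0·(-2)=-4.5; next y=3/10·0+3/4·(-4.5)=-3.375
n=1: y=-3.375, sp=-2, e=sp−y=1.375; I=-0.625, D=e−e_prev=3.375; u=2·1.375+1/4·(-0.625)+0·3.375=2.59375; next y=3/10·(-3.375)+3/4·2.59375≈0.932813
n=2: y≈0.932813, sp=-2, e=sp−y≈-2.932813; I≈-3.557813, D=e−e_prev≈-4.307813; u=2·(-2.932813)+1/4·(-3.557813)+0·(-4.307813)≈-6.755078; next y=3/10·0.932813+3/4·(-6.755078)≈-4.786465
n=3: y≈-4.786465, sp=-2, e=sp−y≈2.786465; I≈-0.771348, D=e−e_prev≈5.719277; u=2·2.786465+1/4·(-0.771348)+0·5.719277≈5.380093; next y=3/10·(-4.786465)+3/4·5.380093≈2.599130
n=4: y≈2.599130, sp=-2, e=sp−y≈-4.599130; I≈-5.370478, D=e−e_prev≈-7.385595; u=2·(-4.599130)+1/4·(-5.370478)+0·(-7.385595)≈-10.540880; next y=3/10·2.599130+3/4·(-10.540880)≈-7.125921
n=5: y≈-7.125921, sp=-2, e=sp−y≈5.125921; I≈-0.244557, D=e−e_prev≈9.725051; u=2·5.125921+1/4·(-0.244557)+0·9.725051≈10.190702; next y=3/10·(-7.125921)+3/4·10.190702≈5.505250
n=6: y≈5.505250, sp=-2, e=sp−y≈-7.505250; I≈-7.749807, D=e−e_prev≈-12.631171; u=2·(-7.505250)+1/4·(-7.749807)+0·(-12.631171)≈-16.947953; next y=3/10·5.505250+3/4·(-16.947953)≈-11.059389
n=7: y≈-11.059389, sp=-2, e=sp−y≈9.059389; I≈1.309582, D=e−e_prev≈16.564640; u=2·9.059389+1/4·1.309582+0·16.564640≈18.446174; next y=3/10·(-11.059389)+3/4·18.446174≈10.516814
n=8: y≈10.516814, sp=-2, e=sp−y≈-12.516814; I≈-11.207232, D=e−e_prev≈-21.576203; u=2·(-12.516814)+1/4·(-11.207232)+0·(-21.576203)≈-27.835436; next y=3/10·10.516814+3/4·(-27.835436)≈-17.721533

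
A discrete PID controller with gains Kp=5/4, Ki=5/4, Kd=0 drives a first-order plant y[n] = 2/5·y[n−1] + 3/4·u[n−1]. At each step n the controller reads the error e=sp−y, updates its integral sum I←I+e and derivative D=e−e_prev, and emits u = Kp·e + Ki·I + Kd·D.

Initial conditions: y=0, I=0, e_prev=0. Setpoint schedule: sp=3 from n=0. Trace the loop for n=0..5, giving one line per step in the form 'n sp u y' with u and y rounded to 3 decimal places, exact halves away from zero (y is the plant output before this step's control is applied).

(exact arithmetic carried between steps; '≈' marks a value shown rounded to 6 d.p. or computed from one; I and e_prev carry over from the previous line; the table rounds u and y to 3 d.p., halves away from zero)
n=0: y=0, sp=3, e=sp−y=3; I=3, D=e−e_prev=3; u=5/4·3+5/4·3+0·3=7.5; next y=2/5·0+3/4·7.5=5.625
n=1: y=5.625, sp=3, e=sp−y=-2.625; I=0.375, D=e−e_prev=-5.625; u=5/4·(-2.625)+5/4·0.375+0·(-5.625)=-2.8125; next y=2/5·5.625+3/4·(-2.8125)=0.140625
n=2: y=0.140625, sp=3, e=sp−y=2.859375; I=3.234375, D=e−e_prev=5.484375; u=5/4·2.859375+5/4·3.234375+0·5.484375≈7.617188; next y=2/5·0.140625+3/4·7.617188≈5.769141
n=3: y≈5.769141, sp=3, e=sp−y≈-2.769141; I≈0.465234, D=e−e_prev≈-5.628516; u=5/4·(-2.769141)+5/4·0.465234+0·(-5.628516)≈-2.879883; next y=2/5·5.769141+3/4·(-2.879883)≈0.147744
n=4: y≈0.147744, sp=3, e=sp−y≈2.852256; I≈3.317490, D=e−e_prev≈5.621396; u=5/4·2.852256+5/4·3.317490+0·5.621396≈7.712183; next y=2/5·0.147744+3/4·7.712183≈5.843235
n=5: y≈5.843235, sp=3, e=sp−y≈-2.843235; I≈0.474256, D=e−e_prev≈-5.695490; u=5/4·(-2.843235)+5/4·0.474256+0·(-5.695490)≈-2.961224; next y=2/5·5.843235+3/4·(-2.961224)≈0.116376

0 3 7.500 0.000
1 3 -2.813 5.625
2 3 7.617 0.141
3 3 -2.880 5.769
4 3 7.712 0.148
5 3 -2.961 5.843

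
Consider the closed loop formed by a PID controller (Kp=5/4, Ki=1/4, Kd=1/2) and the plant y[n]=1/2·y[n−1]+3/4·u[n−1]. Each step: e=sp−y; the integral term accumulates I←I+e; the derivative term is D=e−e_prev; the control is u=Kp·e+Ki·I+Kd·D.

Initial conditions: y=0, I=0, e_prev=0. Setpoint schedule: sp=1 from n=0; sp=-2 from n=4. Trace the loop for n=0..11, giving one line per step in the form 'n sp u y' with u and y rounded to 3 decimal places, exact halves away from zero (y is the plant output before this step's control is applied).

(exact arithmetic carried between steps; '≈' marks a value shown rounded to 6 d.p. or computed from one; I and e_prev carry over from the previous line; the table rounds u and y to 3 d.p., halves away from zero)
n=0: y=0, sp=1, e=sp−y=1; I=1, D=e−e_prev=1; u=5/4·1+1/4·1+1/2·1=2; next y=1/2·0+3/4·2=1.5
n=1: y=1.5, sp=1, e=sp−y=-0.5; I=0.5, D=e−e_prev=-1.5; u=5/4·(-0.5)+1/4·0.5+1/2·(-1.5)=-1.25; next y=1/2·1.5+3/4·(-1.25)=-0.1875
n=2: y=-0.1875, sp=1, e=sp−y=1.1875; I=1.6875, D=e−e_prev=1.6875; u=5/4·1.1875+1/4·1.6875+1/2·1.6875=2.75; next y=1/2·(-0.1875)+3/4·2.75=1.96875
n=3: y=1.96875, sp=1, e=sp−y=-0.96875; I=0.71875, D=e−e_prev=-2.15625; u=5/4·(-0.96875)+1/4·0.71875+1/2·(-2.15625)=-2.109375; next y=1/2·1.96875+3/4·(-2.109375)≈-0.597656
n=4: y≈-0.597656, sp=-2, e=sp−y≈-1.402344; I≈-0.683594, D=e−e_prev≈-0.433594; u=5/4·(-1.402344)+1/4·(-0.683594)+1/2·(-0.433594)≈-2.140625; next y=1/2·(-0.597656)+3/4·(-2.140625)≈-1.904297
n=5: y≈-1.904297, sp=-2, e=sp−y≈-0.095703; I≈-0.779297, D=e−e_prev≈1.306641; u=5/4·(-0.095703)+1/4·(-0.779297)+1/2·1.306641≈0.338867; next y=1/2·(-1.904297)+3/4·0.338867≈-0.697998
n=6: y≈-0.697998, sp=-2, e=sp−y≈-1.302002; I≈-2.081299, D=e−e_prev≈-1.206299; u=5/4·(-1.302002)+1/4·(-2.081299)+1/2·(-1.206299)≈-2.750977; next y=1/2·(-0.697998)+3/4·(-2.750977)≈-2.412231
n=7: y≈-2.412231, sp=-2, e=sp−y≈0.412231; I≈-1.669067, D=e−e_prev≈1.714233; u=5/4·0.412231+1/4·(-1.669067)+1/2·1.714233≈0.955139; next y=1/2·(-2.412231)+3/4·0.955139≈-0.489761
n=8: y≈-0.489761, sp=-2, e=sp−y≈-1.510239; I≈-3.179306, D=e−e_prev≈-1.922470; u=5/4·(-1.510239)+1/4·(-3.179306)+1/2·(-1.922470)≈-3.643860; next y=1/2·(-0.489761)+3/4·(-3.643860)≈-2.977776
n=9: y≈-2.977776, sp=-2, e=sp−y≈0.977776; I≈-2.201530, D=e−e_prev≈2.488014; u=5/4·0.977776+1/4·(-2.201530)+1/2·2.488014≈1.915844; next y=1/2·(-2.977776)+3/4·1.915844≈-0.052005
n=10: y≈-0.052005, sp=-2, e=sp−y≈-1.947995; I≈-4.149526, D=e−e_prev≈-2.925771; u=5/4·(-1.947995)+1/4·(-4.149526)+1/2·(-2.925771)≈-4.935261; next y=1/2·(-0.052005)+3/4·(-4.935261)≈-3.727448
n=11: y≈-3.727448, sp=-2, e=sp−y≈1.727448; I≈-2.422078, D=e−e_prev≈3.675443; u=5/4·1.727448+1/4·(-2.422078)+1/2·3.675443≈3.391512; next y=1/2·(-3.727448)+3/4·3.391512≈0.679910

0 1 2.000 0.000
1 1 -1.250 1.500
2 1 2.750 -0.188
3 1 -2.109 1.969
4 -2 -2.141 -0.598
5 -2 0.339 -1.904
6 -2 -2.751 -0.698
7 -2 0.955 -2.412
8 -2 -3.644 -0.490
9 -2 1.916 -2.978
10 -2 -4.935 -0.052
11 -2 3.392 -3.727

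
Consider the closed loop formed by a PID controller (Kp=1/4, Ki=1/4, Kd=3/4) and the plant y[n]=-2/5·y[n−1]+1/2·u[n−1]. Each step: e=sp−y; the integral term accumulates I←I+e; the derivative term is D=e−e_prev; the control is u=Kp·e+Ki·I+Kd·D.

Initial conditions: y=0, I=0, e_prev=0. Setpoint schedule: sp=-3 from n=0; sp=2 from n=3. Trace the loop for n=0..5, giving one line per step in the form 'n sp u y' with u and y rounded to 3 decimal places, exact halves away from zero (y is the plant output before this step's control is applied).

0 -3 -3.750 0.000
1 -3 0.094 -1.875
2 -3 -4.934 0.797
3 2 6.849 -2.786
4 2 -7.547 4.539
5 2 9.971 -5.589

(exact arithmetic carried between steps; '≈' marks a value shown rounded to 6 d.p. or computed from one; I and e_prev carry over from the previous line; the table rounds u and y to 3 d.p., halves away from zero)
n=0: y=0, sp=-3, e=sp−y=-3; I=-3, D=e−e_prev=-3; u=1/4·(-3)+1/4·(-3)+3/4·(-3)=-3.75; next y=-2/5·0+1/2·(-3.75)=-1.875
n=1: y=-1.875, sp=-3, e=sp−y=-1.125; I=-4.125, D=e−e_prev=1.875; u=1/4·(-1.125)+1/4·(-4.125)+3/4·1.875=0.09375; next y=-2/5·(-1.875)+1/2·0.09375=0.796875
n=2: y=0.796875, sp=-3, e=sp−y=-3.796875; I=-7.921875, D=e−e_prev=-2.671875; u=1/4·(-3.796875)+1/4·(-7.921875)+3/4·(-2.671875)≈-4.933594; next y=-2/5·0.796875+1/2·(-4.933594)≈-2.785547
n=3: y≈-2.785547, sp=2, e=sp−y≈4.785547; I≈-3.136328, D=e−e_prev≈8.582422; u=1/4·4.785547+1/4·(-3.136328)+3/4·8.582422≈6.849121; next y=-2/5·(-2.785547)+1/2·6.849121≈4.538779
n=4: y≈4.538779, sp=2, e=sp−y≈-2.538779; I≈-5.675107, D=e−e_prev≈-7.324326; u=1/4·(-2.538779)+1/4·(-5.675107)+3/4·(-7.324326)≈-7.546716; next y=-2/5·4.538779+1/2·(-7.546716)≈-5.588870
n=5: y≈-5.588870, sp=2, e=sp−y≈7.588870; I≈1.913762, D=e−e_prev≈10.127649; u=1/4·7.588870+1/4·1.913762+3/4·10.127649≈9.971395; next y=-2/5·(-5.588870)+1/2·9.971395≈7.221245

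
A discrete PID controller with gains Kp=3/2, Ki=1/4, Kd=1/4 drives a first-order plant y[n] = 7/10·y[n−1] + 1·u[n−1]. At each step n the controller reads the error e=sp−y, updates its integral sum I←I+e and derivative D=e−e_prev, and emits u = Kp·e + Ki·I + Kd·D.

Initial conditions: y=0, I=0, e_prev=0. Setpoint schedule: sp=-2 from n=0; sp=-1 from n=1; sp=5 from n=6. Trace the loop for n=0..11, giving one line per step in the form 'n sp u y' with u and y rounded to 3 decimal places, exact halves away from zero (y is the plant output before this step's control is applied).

(exact arithmetic carried between steps; '≈' marks a value shown rounded to 6 d.p. or computed from one; I and e_prev carry over from the previous line; the table rounds u and y to 3 d.p., halves away from zero)
n=0: y=0, sp=-2, e=sp−y=-2; I=-2, D=e−e_prev=-2; u=3/2·(-2)+1/4·(-2)+1/4·(-2)=-4; next y=7/10·0+1·(-4)=-4
n=1: y=-4, sp=-1, e=sp−y=3; I=1, D=e−e_prev=5; u=3/2·3+1/4·1+1/4·5=6; next y=7/10·(-4)+1·6=3.2
n=2: y=3.2, sp=-1, e=sp−y=-4.2; I=-3.2, D=e−e_prev=-7.2; u=3/2·(-4.2)+1/4·(-3.2)+1/4·(-7.2)=-8.9; next y=7/10·3.2+1·(-8.9)=-6.66
n=3: y=-6.66, sp=-1, e=sp−y=5.66; I=2.46, D=e−e_prev=9.86; u=3/2·5.66+1/4·2.46+1/4·9.86=11.57; next y=7/10·(-6.66)+1·11.57=6.908
n=4: y=6.908, sp=-1, e=sp−y=-7.908; I=-5.448, D=e−e_prev=-13.568; u=3/2·(-7.908)+1/4·(-5.448)+1/4·(-13.568)=-16.616; next y=7/10·6.908+1·(-16.616)=-11.7804
n=5: y=-11.7804, sp=-1, e=sp−y=10.7804; I=5.3324, D=e−e_prev=18.6884; u=3/2·10.7804+1/4·5.3324+1/4·18.6884=22.1758; next y=7/10·(-11.7804)+1·22.1758=13.92952
n=6: y=13.92952, sp=5, e=sp−y=-8.92952; I=-3.59712, D=e−e_prev=-19.70992; u=3/2·(-8.92952)+1/4·(-3.59712)+1/4·(-19.70992)=-19.22104; next y=7/10·13.92952+1·(-19.22104)=-9.470376
n=7: y=-9.470376, sp=5, e=sp−y=14.470376; I=10.873256, D=e−e_prev=23.399896; u=3/2·14.470376+1/4·10.873256+1/4·23.399896=30.273852; next y=7/10·(-9.470376)+1·30.273852≈23.644589
n=8: y≈23.644589, sp=5, e=sp−y≈-18.644589; I≈-7.771333, D=e−e_prev≈-33.114965; u=3/2·(-18.644589)+1/4·(-7.771333)+1/4·(-33.114965)≈-38.188458; next y=7/10·23.644589+1·(-38.188458)≈-21.637245
n=9: y≈-21.637245, sp=5, e=sp−y≈26.637245; I≈18.865913, D=e−e_prev≈45.281834; u=3/2·26.637245+1/4·18.865913+1/4·45.281834≈55.992805; next y=7/10·(-21.637245)+1·55.992805≈40.846733
n=10: y≈40.846733, sp=5, e=sp−y≈-35.846733; I≈-16.980820, D=e−e_prev≈-62.483979; u=3/2·(-35.846733)+1/4·(-16.980820)+1/4·(-62.483979)≈-73.636299; next y=7/10·40.846733+1·(-73.636299)≈-45.043586
n=11: y≈-45.043586, sp=5, e=sp−y≈50.043586; I≈33.062766, D=e−e_prev≈85.890319; u=3/2·50.043586+1/4·33.062766+1/4·85.890319≈104.803651; next y=7/10·(-45.043586)+1·104.803651≈73.273140

0 -2 -4.000 0.000
1 -1 6.000 -4.000
2 -1 -8.900 3.200
3 -1 11.570 -6.660
4 -1 -16.616 6.908
5 -1 22.176 -11.780
6 5 -19.221 13.930
7 5 30.274 -9.470
8 5 -38.188 23.645
9 5 55.993 -21.637
10 5 -73.636 40.847
11 5 104.804 -45.044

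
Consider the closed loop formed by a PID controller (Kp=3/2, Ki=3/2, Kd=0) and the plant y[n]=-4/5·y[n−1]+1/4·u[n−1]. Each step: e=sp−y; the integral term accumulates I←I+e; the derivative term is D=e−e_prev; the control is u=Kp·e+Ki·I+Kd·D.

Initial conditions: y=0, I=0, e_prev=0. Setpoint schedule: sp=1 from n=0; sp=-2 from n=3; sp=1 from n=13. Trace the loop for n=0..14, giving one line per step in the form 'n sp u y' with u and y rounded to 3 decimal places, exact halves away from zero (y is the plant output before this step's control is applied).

0 1 3.000 0.000
1 1 2.250 0.750
2 1 4.988 -0.038
3 -2 -6.399 1.277
4 -2 0.380 -2.621
5 -2 -13.128 2.192
6 -2 2.267 -5.036
7 -2 -22.073 4.595
8 -2 9.404 -9.194
9 -2 -36.507 9.706
10 -2 25.728 -16.892
11 -2 -62.447 19.946
12 -2 59.176 -31.568
13 1 -102.322 40.049
14 1 132.109 -57.619

(exact arithmetic carried between steps; '≈' marks a value shown rounded to 6 d.p. or computed from one; I and e_prev carry over from the previous line; the table rounds u and y to 3 d.p., halves away from zero)
n=0: y=0, sp=1, e=sp−y=1; I=1, D=e−e_prev=1; u=3/2·1+3/2·1+0·1=3; next y=-4/5·0+1/4·3=0.75
n=1: y=0.75, sp=1, e=sp−y=0.25; I=1.25, D=e−e_prev=-0.75; u=3/2·0.25+3/2·1.25+0·(-0.75)=2.25; next y=-4/5·0.75+1/4·2.25=-0.0375
n=2: y=-0.0375, sp=1, e=sp−y=1.0375; I=2.2875, D=e−e_prev=0.7875; u=3/2·1.0375+3/2·2.2875+0·0.7875=4.9875; next y=-4/5·(-0.0375)+1/4·4.9875=1.276875
n=3: y=1.276875, sp=-2, e=sp−y=-3.276875; I=-0.989375, D=e−e_prev=-4.314375; u=3/2·(-3.276875)+3/2·(-0.989375)+0·(-4.314375)=-6.399375; next y=-4/5·1.276875+1/4·(-6.399375)≈-2.621344
n=4: y≈-2.621344, sp=-2, e=sp−y≈0.621344; I≈-0.368031, D=e−e_prev≈3.898219; u=3/2·0.621344+3/2·(-0.368031)+0·3.898219≈0.379969; next y=-4/5·(-2.621344)+1/4·0.379969≈2.192067
n=5: y≈2.192067, sp=-2, e=sp−y≈-4.192067; I≈-4.560098, D=e−e_prev≈-4.813411; u=3/2·(-4.192067)+3/2·(-4.560098)+0·(-4.813411)≈-13.128248; next y=-4/5·2.192067+1/4·(-13.128248)≈-5.035716
n=6: y≈-5.035716, sp=-2, e=sp−y≈3.035716; I≈-1.524383, D=e−e_prev≈7.227783; u=3/2·3.035716+3/2·(-1.524383)+0·7.227783≈2.267000; next y=-4/5·(-5.035716)+1/4·2.267000≈4.595323
n=7: y≈4.595323, sp=-2, e=sp−y≈-6.595323; I≈-8.119705, D=e−e_prev≈-9.631039; u=3/2·(-6.595323)+3/2·(-8.119705)+0·(-9.631039)≈-22.072542; next y=-4/5·4.595323+1/4·(-22.072542)≈-9.194394
n=8: y≈-9.194394, sp=-2, e=sp−y≈7.194394; I≈-0.925312, D=e−e_prev≈13.789716; u=3/2·7.194394+3/2·(-0.925312)+0·13.789716≈9.403623; next y=-4/5·(-9.194394)+1/4·9.403623≈9.706421
n=9: y≈9.706421, sp=-2, e=sp−y≈-11.706421; I≈-12.631732, D=e−e_prev≈-18.900814; u=3/2·(-11.706421)+3/2·(-12.631732)+0·(-18.900814)≈-36.507229; next y=-4/5·9.706421+1/4·(-36.507229)≈-16.891944
n=10: y≈-16.891944, sp=-2, e=sp−y≈14.891944; I≈2.260212, D=e−e_prev≈26.598364; u=3/2·14.891944+3/2·2.260212+0·26.598364≈25.728233; next y=-4/5·(-16.891944)+1/4·25.728233≈19.945613
n=11: y≈19.945613, sp=-2, e=sp−y≈-21.945613; I≈-19.685402, D=e−e_prev≈-36.837557; u=3/2·(-21.945613)+3/2·(-19.685402)+0·(-36.837557)≈-62.446523; next y=-4/5·19.945613+1/4·(-62.446523)≈-31.568121
n=12: y≈-31.568121, sp=-2, e=sp−y≈29.568121; I≈9.882720, D=e−e_prev≈51.513735; u=3/2·29.568121+3/2·9.882720+0·51.513735≈59.176261; next y=-4/5·(-31.568121)+1/4·59.176261≈40.048562
n=13: y≈40.048562, sp=1, e=sp−y≈-39.048562; I≈-29.165843, D=e−e_prev≈-68.616684; u=3/2·(-39.048562)+3/2·(-29.165843)+0·(-68.616684)≈-102.321608; next y=-4/5·40.048562+1/4·(-102.321608)≈-57.619252
n=14: y≈-57.619252, sp=1, e=sp−y≈58.619252; I≈29.453409, D=e−e_prev≈97.667814; u=3/2·58.619252+3/2·29.453409+0·97.667814≈132.108991; next y=-4/5·(-57.619252)+1/4·132.108991≈79.122649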